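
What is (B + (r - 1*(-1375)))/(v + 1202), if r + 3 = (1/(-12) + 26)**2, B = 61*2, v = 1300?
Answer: 311857/360288 ≈ 0.86558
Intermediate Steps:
B = 122
r = 96289/144 (r = -3 + (1/(-12) + 26)**2 = -3 + (-1/12 + 26)**2 = -3 + (311/12)**2 = -3 + 96721/144 = 96289/144 ≈ 668.67)
(B + (r - 1*(-1375)))/(v + 1202) = (122 + (96289/144 - 1*(-1375)))/(1300 + 1202) = (122 + (96289/144 + 1375))/2502 = (122 + 294289/144)*(1/2502) = (311857/144)*(1/2502) = 311857/360288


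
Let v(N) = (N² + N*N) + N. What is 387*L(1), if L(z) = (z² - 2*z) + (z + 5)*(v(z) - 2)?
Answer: 1935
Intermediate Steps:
v(N) = N + 2*N² (v(N) = (N² + N²) + N = 2*N² + N = N + 2*N²)
L(z) = z² - 2*z + (-2 + z*(1 + 2*z))*(5 + z) (L(z) = (z² - 2*z) + (z + 5)*(z*(1 + 2*z) - 2) = (z² - 2*z) + (5 + z)*(-2 + z*(1 + 2*z)) = (z² - 2*z) + (-2 + z*(1 + 2*z))*(5 + z) = z² - 2*z + (-2 + z*(1 + 2*z))*(5 + z))
387*L(1) = 387*(-10 + 1 + 2*1³ + 12*1²) = 387*(-10 + 1 + 2*1 + 12*1) = 387*(-10 + 1 + 2 + 12) = 387*5 = 1935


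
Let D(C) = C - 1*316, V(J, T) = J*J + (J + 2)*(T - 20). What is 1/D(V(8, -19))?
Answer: -1/642 ≈ -0.0015576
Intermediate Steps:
V(J, T) = J² + (-20 + T)*(2 + J) (V(J, T) = J² + (2 + J)*(-20 + T) = J² + (-20 + T)*(2 + J))
D(C) = -316 + C (D(C) = C - 316 = -316 + C)
1/D(V(8, -19)) = 1/(-316 + (-40 + 8² - 20*8 + 2*(-19) + 8*(-19))) = 1/(-316 + (-40 + 64 - 160 - 38 - 152)) = 1/(-316 - 326) = 1/(-642) = -1/642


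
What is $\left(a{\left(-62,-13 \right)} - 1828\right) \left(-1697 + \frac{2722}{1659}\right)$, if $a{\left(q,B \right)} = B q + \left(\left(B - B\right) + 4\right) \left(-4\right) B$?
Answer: $\frac{2289457214}{1659} \approx 1.38 \cdot 10^{6}$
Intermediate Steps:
$a{\left(q,B \right)} = - 16 B + B q$ ($a{\left(q,B \right)} = B q + \left(0 + 4\right) \left(-4\right) B = B q + 4 \left(-4\right) B = B q - 16 B = - 16 B + B q$)
$\left(a{\left(-62,-13 \right)} - 1828\right) \left(-1697 + \frac{2722}{1659}\right) = \left(- 13 \left(-16 - 62\right) - 1828\right) \left(-1697 + \frac{2722}{1659}\right) = \left(\left(-13\right) \left(-78\right) - 1828\right) \left(-1697 + 2722 \cdot \frac{1}{1659}\right) = \left(1014 - 1828\right) \left(-1697 + \frac{2722}{1659}\right) = \left(-814\right) \left(- \frac{2812601}{1659}\right) = \frac{2289457214}{1659}$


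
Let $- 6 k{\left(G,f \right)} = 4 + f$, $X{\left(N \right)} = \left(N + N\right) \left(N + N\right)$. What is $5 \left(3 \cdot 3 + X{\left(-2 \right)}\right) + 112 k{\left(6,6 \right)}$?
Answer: $- \frac{185}{3} \approx -61.667$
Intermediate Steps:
$X{\left(N \right)} = 4 N^{2}$ ($X{\left(N \right)} = 2 N 2 N = 4 N^{2}$)
$k{\left(G,f \right)} = - \frac{2}{3} - \frac{f}{6}$ ($k{\left(G,f \right)} = - \frac{4 + f}{6} = - \frac{2}{3} - \frac{f}{6}$)
$5 \left(3 \cdot 3 + X{\left(-2 \right)}\right) + 112 k{\left(6,6 \right)} = 5 \left(3 \cdot 3 + 4 \left(-2\right)^{2}\right) + 112 \left(- \frac{2}{3} - 1\right) = 5 \left(9 + 4 \cdot 4\right) + 112 \left(- \frac{2}{3} - 1\right) = 5 \left(9 + 16\right) + 112 \left(- \frac{5}{3}\right) = 5 \cdot 25 - \frac{560}{3} = 125 - \frac{560}{3} = - \frac{185}{3}$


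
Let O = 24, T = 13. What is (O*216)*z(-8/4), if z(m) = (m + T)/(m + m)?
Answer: -14256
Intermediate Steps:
z(m) = (13 + m)/(2*m) (z(m) = (m + 13)/(m + m) = (13 + m)/((2*m)) = (13 + m)*(1/(2*m)) = (13 + m)/(2*m))
(O*216)*z(-8/4) = (24*216)*((13 - 8/4)/(2*((-8/4)))) = 5184*((13 - 8*¼)/(2*((-8*¼)))) = 5184*((½)*(13 - 2)/(-2)) = 5184*((½)*(-½)*11) = 5184*(-11/4) = -14256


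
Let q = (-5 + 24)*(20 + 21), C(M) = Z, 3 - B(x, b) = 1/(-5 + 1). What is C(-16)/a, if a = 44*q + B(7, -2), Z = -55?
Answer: -220/137117 ≈ -0.0016045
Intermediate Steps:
B(x, b) = 13/4 (B(x, b) = 3 - 1/(-5 + 1) = 3 - 1/(-4) = 3 - 1*(-¼) = 3 + ¼ = 13/4)
C(M) = -55
q = 779 (q = 19*41 = 779)
a = 137117/4 (a = 44*779 + 13/4 = 34276 + 13/4 = 137117/4 ≈ 34279.)
C(-16)/a = -55/137117/4 = -55*4/137117 = -220/137117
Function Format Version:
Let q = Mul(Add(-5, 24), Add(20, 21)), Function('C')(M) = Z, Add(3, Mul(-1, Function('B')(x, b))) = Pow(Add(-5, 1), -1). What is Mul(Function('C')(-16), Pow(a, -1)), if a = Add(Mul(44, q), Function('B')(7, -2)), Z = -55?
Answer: Rational(-220, 137117) ≈ -0.0016045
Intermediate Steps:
Function('B')(x, b) = Rational(13, 4) (Function('B')(x, b) = Add(3, Mul(-1, Pow(Add(-5, 1), -1))) = Add(3, Mul(-1, Pow(-4, -1))) = Add(3, Mul(-1, Rational(-1, 4))) = Add(3, Rational(1, 4)) = Rational(13, 4))
Function('C')(M) = -55
q = 779 (q = Mul(19, 41) = 779)
a = Rational(137117, 4) (a = Add(Mul(44, 779), Rational(13, 4)) = Add(34276, Rational(13, 4)) = Rational(137117, 4) ≈ 34279.)
Mul(Function('C')(-16), Pow(a, -1)) = Mul(-55, Pow(Rational(137117, 4), -1)) = Mul(-55, Rational(4, 137117)) = Rational(-220, 137117)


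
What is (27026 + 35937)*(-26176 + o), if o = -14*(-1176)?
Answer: -611496656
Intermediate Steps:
o = 16464
(27026 + 35937)*(-26176 + o) = (27026 + 35937)*(-26176 + 16464) = 62963*(-9712) = -611496656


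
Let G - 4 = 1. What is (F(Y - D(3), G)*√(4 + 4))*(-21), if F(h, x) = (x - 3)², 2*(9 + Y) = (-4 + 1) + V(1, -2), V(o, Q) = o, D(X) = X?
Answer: -168*√2 ≈ -237.59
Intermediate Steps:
G = 5 (G = 4 + 1 = 5)
Y = -10 (Y = -9 + ((-4 + 1) + 1)/2 = -9 + (-3 + 1)/2 = -9 + (½)*(-2) = -9 - 1 = -10)
F(h, x) = (-3 + x)²
(F(Y - D(3), G)*√(4 + 4))*(-21) = ((-3 + 5)²*√(4 + 4))*(-21) = (2²*√8)*(-21) = (4*(2*√2))*(-21) = (8*√2)*(-21) = -168*√2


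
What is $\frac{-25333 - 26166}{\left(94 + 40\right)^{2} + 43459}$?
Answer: $- \frac{51499}{61415} \approx -0.83854$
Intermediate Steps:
$\frac{-25333 - 26166}{\left(94 + 40\right)^{2} + 43459} = - \frac{51499}{134^{2} + 43459} = - \frac{51499}{17956 + 43459} = - \frac{51499}{61415}$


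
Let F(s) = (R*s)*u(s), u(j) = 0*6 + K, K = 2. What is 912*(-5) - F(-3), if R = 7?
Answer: -4518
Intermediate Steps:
u(j) = 2 (u(j) = 0*6 + 2 = 0 + 2 = 2)
F(s) = 14*s (F(s) = (7*s)*2 = 14*s)
912*(-5) - F(-3) = 912*(-5) - 14*(-3) = -4560 - 1*(-42) = -4560 + 42 = -4518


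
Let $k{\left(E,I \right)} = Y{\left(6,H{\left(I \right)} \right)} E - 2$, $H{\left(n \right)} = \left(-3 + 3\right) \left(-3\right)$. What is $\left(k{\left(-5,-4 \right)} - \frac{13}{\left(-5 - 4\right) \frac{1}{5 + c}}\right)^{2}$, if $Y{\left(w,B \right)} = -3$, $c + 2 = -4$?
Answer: $\frac{10816}{81} \approx 133.53$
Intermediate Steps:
$H{\left(n \right)} = 0$ ($H{\left(n \right)} = 0 \left(-3\right) = 0$)
$c = -6$ ($c = -2 - 4 = -6$)
$k{\left(E,I \right)} = -2 - 3 E$ ($k{\left(E,I \right)} = - 3 E - 2 = -2 - 3 E$)
$\left(k{\left(-5,-4 \right)} - \frac{13}{\left(-5 - 4\right) \frac{1}{5 + c}}\right)^{2} = \left(\left(-2 - -15\right) - \frac{13}{\left(-5 - 4\right) \frac{1}{5 - 6}}\right)^{2} = \left(\left(-2 + 15\right) - \frac{13}{\left(-9\right) \frac{1}{-1}}\right)^{2} = \left(13 - \frac{13}{\left(-9\right) \left(-1\right)}\right)^{2} = \left(13 - \frac{13}{9}\right)^{2} = \left(\frac{104}{9}\right)^{2} = \frac{10816}{81}$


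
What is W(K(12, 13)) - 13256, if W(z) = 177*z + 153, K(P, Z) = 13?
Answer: -10802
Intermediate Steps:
W(z) = 153 + 177*z
W(K(12, 13)) - 13256 = (153 + 177*13) - 13256 = (153 + 2301) - 13256 = 2454 - 13256 = -10802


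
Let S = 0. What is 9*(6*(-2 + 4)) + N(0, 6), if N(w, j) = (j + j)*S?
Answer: 108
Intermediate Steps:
N(w, j) = 0 (N(w, j) = (j + j)*0 = (2*j)*0 = 0)
9*(6*(-2 + 4)) + N(0, 6) = 9*(6*(-2 + 4)) + 0 = 9*(6*2) + 0 = 9*12 + 0 = 108 + 0 = 108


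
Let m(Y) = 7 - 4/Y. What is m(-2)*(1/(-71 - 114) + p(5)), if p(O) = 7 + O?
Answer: 19971/185 ≈ 107.95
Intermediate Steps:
m(Y) = 7 - 4/Y
m(-2)*(1/(-71 - 114) + p(5)) = (7 - 4/(-2))*(1/(-71 - 114) + (7 + 5)) = (7 - 4*(-1/2))*(1/(-185) + 12) = (7 + 2)*(-1/185 + 12) = 9*(2219/185) = 19971/185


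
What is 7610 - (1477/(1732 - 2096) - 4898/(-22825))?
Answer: 9036870379/1186900 ≈ 7613.8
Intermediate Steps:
7610 - (1477/(1732 - 2096) - 4898/(-22825)) = 7610 - (1477/(-364) - 4898*(-1/22825)) = 7610 - (1477*(-1/364) + 4898/22825) = 7610 - (-211/52 + 4898/22825) = 7610 - 1*(-4561379/1186900) = 7610 + 4561379/1186900 = 9036870379/1186900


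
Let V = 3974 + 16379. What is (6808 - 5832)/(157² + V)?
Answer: 488/22501 ≈ 0.021688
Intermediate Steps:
V = 20353
(6808 - 5832)/(157² + V) = (6808 - 5832)/(157² + 20353) = 976/(24649 + 20353) = 976/45002 = 976*(1/45002) = 488/22501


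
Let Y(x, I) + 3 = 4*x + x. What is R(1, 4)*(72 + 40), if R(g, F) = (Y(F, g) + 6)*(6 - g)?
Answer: 12880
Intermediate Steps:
Y(x, I) = -3 + 5*x (Y(x, I) = -3 + (4*x + x) = -3 + 5*x)
R(g, F) = (3 + 5*F)*(6 - g) (R(g, F) = ((-3 + 5*F) + 6)*(6 - g) = (3 + 5*F)*(6 - g))
R(1, 4)*(72 + 40) = (18 - 3*1 + 30*4 - 5*4*1)*(72 + 40) = (18 - 3 + 120 - 20)*112 = 115*112 = 12880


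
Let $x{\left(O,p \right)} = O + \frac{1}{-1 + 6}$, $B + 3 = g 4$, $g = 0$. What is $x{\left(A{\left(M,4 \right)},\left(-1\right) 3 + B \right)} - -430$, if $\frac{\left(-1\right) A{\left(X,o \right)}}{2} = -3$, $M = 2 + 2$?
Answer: $\frac{2181}{5} \approx 436.2$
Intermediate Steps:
$B = -3$ ($B = -3 + 0 \cdot 4 = -3 + 0 = -3$)
$M = 4$
$A{\left(X,o \right)} = 6$ ($A{\left(X,o \right)} = \left(-2\right) \left(-3\right) = 6$)
$x{\left(O,p \right)} = \frac{1}{5} + O$ ($x{\left(O,p \right)} = O + \frac{1}{5} = \frac{1}{5} + O$)
$x{\left(A{\left(M,4 \right)},\left(-1\right) 3 + B \right)} - -430 = \left(\frac{1}{5} + 6\right) - -430 = \frac{31}{5} + 430 = \frac{2181}{5}$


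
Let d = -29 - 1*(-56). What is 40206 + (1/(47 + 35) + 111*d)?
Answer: 3542647/82 ≈ 43203.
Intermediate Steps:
d = 27 (d = -29 + 56 = 27)
40206 + (1/(47 + 35) + 111*d) = 40206 + (1/(47 + 35) + 111*27) = 40206 + (1/82 + 2997) = 40206 + 245755/82 = 3542647/82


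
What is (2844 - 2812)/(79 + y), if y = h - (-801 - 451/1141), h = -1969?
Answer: -18256/621049 ≈ -0.029395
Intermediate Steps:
y = -1332237/1141 (y = -1969 - (-801 - 451/1141) = -1969 - 1*(-914392/1141) = -1969 + 914392/1141 = -1332237/1141 ≈ -1167.6)
(2844 - 2812)/(79 + y) = (2844 - 2812)/(79 - 1332237/1141) = 32/(-1242098/1141) = 32*(-1141/1242098) = -18256/621049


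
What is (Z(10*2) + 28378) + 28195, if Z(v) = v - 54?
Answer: 56539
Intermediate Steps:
Z(v) = -54 + v
(Z(10*2) + 28378) + 28195 = ((-54 + 10*2) + 28378) + 28195 = ((-54 + 20) + 28378) + 28195 = (-34 + 28378) + 28195 = 28344 + 28195 = 56539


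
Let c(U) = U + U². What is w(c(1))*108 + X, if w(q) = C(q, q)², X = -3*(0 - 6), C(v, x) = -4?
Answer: 1746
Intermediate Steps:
X = 18 (X = -3*(-6) = 18)
w(q) = 16 (w(q) = (-4)² = 16)
w(c(1))*108 + X = 16*108 + 18 = 1728 + 18 = 1746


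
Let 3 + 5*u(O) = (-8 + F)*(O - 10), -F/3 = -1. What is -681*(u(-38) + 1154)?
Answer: -4090767/5 ≈ -8.1815e+5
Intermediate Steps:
F = 3 (F = -3*(-1) = 3)
u(O) = 47/5 - O (u(O) = -⅗ + ((-8 + 3)*(O - 10))/5 = -⅗ + (-5*(-10 + O))/5 = -⅗ + (50 - 5*O)/5 = -⅗ + (10 - O) = 47/5 - O)
-681*(u(-38) + 1154) = -681*((47/5 - 1*(-38)) + 1154) = -681*((47/5 + 38) + 1154) = -681*(237/5 + 1154) = -681*6007/5 = -4090767/5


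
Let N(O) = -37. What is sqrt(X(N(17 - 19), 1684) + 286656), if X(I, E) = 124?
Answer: 2*sqrt(71695) ≈ 535.52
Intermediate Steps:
sqrt(X(N(17 - 19), 1684) + 286656) = sqrt(124 + 286656) = sqrt(286780) = 2*sqrt(71695)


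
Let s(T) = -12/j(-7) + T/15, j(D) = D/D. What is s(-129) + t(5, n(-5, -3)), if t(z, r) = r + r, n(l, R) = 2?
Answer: -83/5 ≈ -16.600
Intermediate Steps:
j(D) = 1
t(z, r) = 2*r
s(T) = -12 + T/15 (s(T) = -12/1 + T/15 = -12*1 + T*(1/15) = -12 + T/15)
s(-129) + t(5, n(-5, -3)) = (-12 + (1/15)*(-129)) + 2*2 = (-12 - 43/5) + 4 = -103/5 + 4 = -83/5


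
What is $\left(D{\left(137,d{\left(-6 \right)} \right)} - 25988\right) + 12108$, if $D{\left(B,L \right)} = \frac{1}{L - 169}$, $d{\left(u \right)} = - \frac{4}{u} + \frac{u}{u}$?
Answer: $- \frac{6967763}{502} \approx -13880.0$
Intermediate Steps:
$d{\left(u \right)} = 1 - \frac{4}{u}$ ($d{\left(u \right)} = - \frac{4}{u} + 1 = 1 - \frac{4}{u}$)
$D{\left(B,L \right)} = \frac{1}{-169 + L}$
$\left(D{\left(137,d{\left(-6 \right)} \right)} - 25988\right) + 12108 = \left(\frac{1}{-169 + \frac{-4 - 6}{-6}} - 25988\right) + 12108 = \left(\frac{1}{-169 - - \frac{5}{3}} - 25988\right) + 12108 = \left(\frac{1}{-169 + \frac{5}{3}} - 25988\right) + 12108 = \left(\frac{1}{- \frac{502}{3}} - 25988\right) + 12108 = \left(- \frac{3}{502} - 25988\right) + 12108 = - \frac{13045979}{502} + 12108 = - \frac{6967763}{502}$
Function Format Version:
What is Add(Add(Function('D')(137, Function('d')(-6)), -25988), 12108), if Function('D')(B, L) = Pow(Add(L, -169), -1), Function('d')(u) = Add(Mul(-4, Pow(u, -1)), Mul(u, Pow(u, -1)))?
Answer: Rational(-6967763, 502) ≈ -13880.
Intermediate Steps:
Function('d')(u) = Add(1, Mul(-4, Pow(u, -1))) (Function('d')(u) = Add(Mul(-4, Pow(u, -1)), 1) = Add(1, Mul(-4, Pow(u, -1))))
Function('D')(B, L) = Pow(Add(-169, L), -1)
Add(Add(Function('D')(137, Function('d')(-6)), -25988), 12108) = Add(Add(Pow(Add(-169, Mul(Pow(-6, -1), Add(-4, -6))), -1), -25988), 12108) = Add(Add(Pow(Add(-169, Mul(Rational(-1, 6), -10)), -1), -25988), 12108) = Add(Add(Pow(Add(-169, Rational(5, 3)), -1), -25988), 12108) = Add(Add(Pow(Rational(-502, 3), -1), -25988), 12108) = Add(Add(Rational(-3, 502), -25988), 12108) = Add(Rational(-13045979, 502), 12108) = Rational(-6967763, 502)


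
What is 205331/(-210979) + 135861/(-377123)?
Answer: -106098860632/79565033417 ≈ -1.3335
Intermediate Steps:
205331/(-210979) + 135861/(-377123) = 205331*(-1/210979) + 135861*(-1/377123) = -205331/210979 - 135861/377123 = -106098860632/79565033417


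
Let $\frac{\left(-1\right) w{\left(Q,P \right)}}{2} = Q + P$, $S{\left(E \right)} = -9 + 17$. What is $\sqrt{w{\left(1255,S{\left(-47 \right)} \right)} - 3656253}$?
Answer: $3 i \sqrt{406531} \approx 1912.8 i$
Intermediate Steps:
$S{\left(E \right)} = 8$
$w{\left(Q,P \right)} = - 2 P - 2 Q$ ($w{\left(Q,P \right)} = - 2 \left(Q + P\right) = - 2 \left(P + Q\right) = - 2 P - 2 Q$)
$\sqrt{w{\left(1255,S{\left(-47 \right)} \right)} - 3656253} = \sqrt{\left(\left(-2\right) 8 - 2510\right) - 3656253} = \sqrt{\left(-16 - 2510\right) - 3656253} = \sqrt{-2526 - 3656253} = \sqrt{-3658779} = 3 i \sqrt{406531}$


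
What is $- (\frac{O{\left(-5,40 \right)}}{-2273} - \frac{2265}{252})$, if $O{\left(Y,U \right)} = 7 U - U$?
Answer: $\frac{1736275}{190932} \approx 9.0937$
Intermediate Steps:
$O{\left(Y,U \right)} = 6 U$
$- (\frac{O{\left(-5,40 \right)}}{-2273} - \frac{2265}{252}) = - (\frac{6 \cdot 40}{-2273} - \frac{2265}{252}) = - (240 \left(- \frac{1}{2273}\right) - \frac{755}{84}) = - (- \frac{240}{2273} - \frac{755}{84}) = \left(-1\right) \left(- \frac{1736275}{190932}\right) = \frac{1736275}{190932}$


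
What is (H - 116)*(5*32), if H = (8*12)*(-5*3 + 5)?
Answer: -172160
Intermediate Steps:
H = -960 (H = 96*(-15 + 5) = 96*(-10) = -960)
(H - 116)*(5*32) = (-960 - 116)*(5*32) = -1076*160 = -172160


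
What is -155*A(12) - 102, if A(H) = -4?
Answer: 518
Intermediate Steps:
-155*A(12) - 102 = -155*(-4) - 102 = 620 - 102 = 518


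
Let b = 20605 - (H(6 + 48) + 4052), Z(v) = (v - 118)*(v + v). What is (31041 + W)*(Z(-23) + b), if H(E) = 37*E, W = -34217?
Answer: -66826216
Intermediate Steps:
Z(v) = 2*v*(-118 + v) (Z(v) = (-118 + v)*(2*v) = 2*v*(-118 + v))
b = 14555 (b = 20605 - (37*(6 + 48) + 4052) = 20605 - (37*54 + 4052) = 20605 - (1998 + 4052) = 20605 - 1*6050 = 20605 - 6050 = 14555)
(31041 + W)*(Z(-23) + b) = (31041 - 34217)*(2*(-23)*(-118 - 23) + 14555) = -3176*(2*(-23)*(-141) + 14555) = -3176*(6486 + 14555) = -3176*21041 = -66826216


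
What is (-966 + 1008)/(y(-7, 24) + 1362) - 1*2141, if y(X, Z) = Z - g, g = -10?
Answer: -1494397/698 ≈ -2141.0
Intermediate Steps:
y(X, Z) = 10 + Z (y(X, Z) = Z - 1*(-10) = Z + 10 = 10 + Z)
(-966 + 1008)/(y(-7, 24) + 1362) - 1*2141 = (-966 + 1008)/((10 + 24) + 1362) - 1*2141 = 42/(34 + 1362) - 2141 = 42/1396 - 2141 = 42*(1/1396) - 2141 = 21/698 - 2141 = -1494397/698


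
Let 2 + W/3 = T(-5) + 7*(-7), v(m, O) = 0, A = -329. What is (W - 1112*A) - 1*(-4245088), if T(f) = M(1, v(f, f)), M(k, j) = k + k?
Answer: 4610789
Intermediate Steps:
M(k, j) = 2*k
T(f) = 2 (T(f) = 2*1 = 2)
W = -147 (W = -6 + 3*(2 + 7*(-7)) = -6 + 3*(2 - 49) = -6 + 3*(-47) = -6 - 141 = -147)
(W - 1112*A) - 1*(-4245088) = (-147 - 1112*(-329)) - 1*(-4245088) = (-147 + 365848) + 4245088 = 365701 + 4245088 = 4610789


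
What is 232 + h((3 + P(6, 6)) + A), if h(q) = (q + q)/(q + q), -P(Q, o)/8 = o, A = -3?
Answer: 233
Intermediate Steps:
P(Q, o) = -8*o
h(q) = 1 (h(q) = (2*q)/((2*q)) = (2*q)*(1/(2*q)) = 1)
232 + h((3 + P(6, 6)) + A) = 232 + 1 = 233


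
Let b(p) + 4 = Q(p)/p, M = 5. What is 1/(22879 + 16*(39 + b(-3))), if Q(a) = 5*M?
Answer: 3/69917 ≈ 4.2908e-5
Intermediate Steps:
Q(a) = 25 (Q(a) = 5*5 = 25)
b(p) = -4 + 25/p
1/(22879 + 16*(39 + b(-3))) = 1/(22879 + 16*(39 + (-4 + 25/(-3)))) = 1/(22879 + 16*(39 + (-4 + 25*(-⅓)))) = 1/(22879 + 16*(39 + (-4 - 25/3))) = 1/(22879 + 16*(39 - 37/3)) = 1/(22879 + 16*(80/3)) = 1/(22879 + 1280/3) = 1/(69917/3) = 3/69917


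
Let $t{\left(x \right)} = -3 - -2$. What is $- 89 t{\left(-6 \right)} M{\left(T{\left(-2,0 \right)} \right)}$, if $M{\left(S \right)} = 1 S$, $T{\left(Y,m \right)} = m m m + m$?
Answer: $0$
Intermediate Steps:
$t{\left(x \right)} = -1$ ($t{\left(x \right)} = -3 + 2 = -1$)
$T{\left(Y,m \right)} = m + m^{3}$ ($T{\left(Y,m \right)} = m^{2} m + m = m^{3} + m = m + m^{3}$)
$M{\left(S \right)} = S$
$- 89 t{\left(-6 \right)} M{\left(T{\left(-2,0 \right)} \right)} = \left(-89\right) \left(-1\right) \left(0 + 0^{3}\right) = 89 \left(0 + 0\right) = 89 \cdot 0 = 0$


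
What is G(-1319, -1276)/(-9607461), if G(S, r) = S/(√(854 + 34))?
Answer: 1319*√222/4265712684 ≈ 4.6071e-6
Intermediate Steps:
G(S, r) = S*√222/444 (G(S, r) = S/(√888) = S/((2*√222)) = S*(√222/444) = S*√222/444)
G(-1319, -1276)/(-9607461) = ((1/444)*(-1319)*√222)/(-9607461) = -1319*√222/444*(-1/9607461) = 1319*√222/4265712684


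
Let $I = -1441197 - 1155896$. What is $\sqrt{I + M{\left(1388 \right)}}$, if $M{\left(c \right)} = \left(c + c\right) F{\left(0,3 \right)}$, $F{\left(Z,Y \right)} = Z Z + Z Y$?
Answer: $i \sqrt{2597093} \approx 1611.6 i$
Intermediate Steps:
$F{\left(Z,Y \right)} = Z^{2} + Y Z$
$I = -2597093$ ($I = -1441197 - 1155896 = -2597093$)
$M{\left(c \right)} = 0$ ($M{\left(c \right)} = \left(c + c\right) 0 \left(3 + 0\right) = 2 c 0 \cdot 3 = 2 c 0 = 0$)
$\sqrt{I + M{\left(1388 \right)}} = \sqrt{-2597093 + 0} = \sqrt{-2597093} = i \sqrt{2597093}$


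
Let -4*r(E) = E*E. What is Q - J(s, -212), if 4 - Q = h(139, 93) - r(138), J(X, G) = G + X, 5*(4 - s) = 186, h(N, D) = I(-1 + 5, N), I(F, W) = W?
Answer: -23254/5 ≈ -4650.8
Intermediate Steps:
r(E) = -E²/4 (r(E) = -E*E/4 = -E²/4)
h(N, D) = N
s = -166/5 (s = 4 - ⅕*186 = 4 - 186/5 = -166/5 ≈ -33.200)
Q = -4896 (Q = 4 - (139 - (-1)*138²/4) = 4 - (139 - (-1)*19044/4) = 4 - (139 - 1*(-4761)) = 4 - (139 + 4761) = 4 - 1*4900 = 4 - 4900 = -4896)
Q - J(s, -212) = -4896 - (-212 - 166/5) = -4896 - 1*(-1226/5) = -4896 + 1226/5 = -23254/5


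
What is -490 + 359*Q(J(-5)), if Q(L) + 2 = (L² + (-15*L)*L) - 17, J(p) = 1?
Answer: -12337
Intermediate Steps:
Q(L) = -19 - 14*L² (Q(L) = -2 + ((L² + (-15*L)*L) - 17) = -2 + ((L² - 15*L²) - 17) = -2 + (-14*L² - 17) = -2 + (-17 - 14*L²) = -19 - 14*L²)
-490 + 359*Q(J(-5)) = -490 + 359*(-19 - 14*1²) = -490 + 359*(-19 - 14*1) = -490 + 359*(-19 - 14) = -490 + 359*(-33) = -490 - 11847 = -12337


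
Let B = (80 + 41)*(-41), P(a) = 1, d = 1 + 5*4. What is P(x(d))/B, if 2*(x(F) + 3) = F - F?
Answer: -1/4961 ≈ -0.00020157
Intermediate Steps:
d = 21 (d = 1 + 20 = 21)
x(F) = -3 (x(F) = -3 + (F - F)/2 = -3 + (½)*0 = -3 + 0 = -3)
B = -4961 (B = 121*(-41) = -4961)
P(x(d))/B = 1/(-4961) = 1*(-1/4961) = -1/4961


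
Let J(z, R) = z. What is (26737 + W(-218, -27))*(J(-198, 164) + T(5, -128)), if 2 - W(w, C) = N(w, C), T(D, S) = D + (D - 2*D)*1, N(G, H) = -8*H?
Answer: -5251554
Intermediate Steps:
T(D, S) = 0 (T(D, S) = D - D*1 = D - D = 0)
W(w, C) = 2 + 8*C (W(w, C) = 2 - (-8)*C = 2 + 8*C)
(26737 + W(-218, -27))*(J(-198, 164) + T(5, -128)) = (26737 + (2 + 8*(-27)))*(-198 + 0) = (26737 + (2 - 216))*(-198) = (26737 - 214)*(-198) = 26523*(-198) = -5251554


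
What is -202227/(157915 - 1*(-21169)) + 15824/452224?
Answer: -1384657463/1265407544 ≈ -1.0942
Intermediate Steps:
-202227/(157915 - 1*(-21169)) + 15824/452224 = -202227/(157915 + 21169) + 15824*(1/452224) = -202227/179084 + 989/28264 = -1384657463/1265407544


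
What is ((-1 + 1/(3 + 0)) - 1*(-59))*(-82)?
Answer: -14350/3 ≈ -4783.3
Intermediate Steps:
((-1 + 1/(3 + 0)) - 1*(-59))*(-82) = ((-1 + 1/3) + 59)*(-82) = ((-1 + 1*(⅓)) + 59)*(-82) = ((-1 + ⅓) + 59)*(-82) = (-⅔ + 59)*(-82) = (175/3)*(-82) = -14350/3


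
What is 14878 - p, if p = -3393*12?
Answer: 55594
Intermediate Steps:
p = -40716
14878 - p = 14878 - 1*(-40716) = 14878 + 40716 = 55594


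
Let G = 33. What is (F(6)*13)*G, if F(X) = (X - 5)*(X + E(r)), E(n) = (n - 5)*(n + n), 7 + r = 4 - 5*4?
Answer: 555126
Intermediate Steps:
r = -23 (r = -7 + (4 - 5*4) = -7 + (4 - 20) = -7 - 16 = -23)
E(n) = 2*n*(-5 + n) (E(n) = (-5 + n)*(2*n) = 2*n*(-5 + n))
F(X) = (-5 + X)*(1288 + X) (F(X) = (X - 5)*(X + 2*(-23)*(-5 - 23)) = (-5 + X)*(X + 2*(-23)*(-28)) = (-5 + X)*(X + 1288) = (-5 + X)*(1288 + X))
(F(6)*13)*G = ((-6440 + 6**2 + 1283*6)*13)*33 = ((-6440 + 36 + 7698)*13)*33 = (1294*13)*33 = 16822*33 = 555126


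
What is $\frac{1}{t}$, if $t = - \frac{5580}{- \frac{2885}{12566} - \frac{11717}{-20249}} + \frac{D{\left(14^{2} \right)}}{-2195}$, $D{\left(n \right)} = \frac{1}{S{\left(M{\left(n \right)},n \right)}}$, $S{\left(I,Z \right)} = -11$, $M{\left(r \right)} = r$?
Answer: $- \frac{714832499755}{11427225261653981} \approx -6.2555 \cdot 10^{-5}$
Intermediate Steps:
$D{\left(n \right)} = - \frac{1}{11}$ ($D{\left(n \right)} = \frac{1}{-11} = - \frac{1}{11}$)
$t = - \frac{11427225261653981}{714832499755}$ ($t = - \frac{5580}{- \frac{2885}{12566} - \frac{11717}{-20249}} - \frac{1}{11 \left(-2195\right)} = - \frac{5580}{\left(-2885\right) \frac{1}{12566} - - \frac{11717}{20249}} - - \frac{1}{24145} = - \frac{5580}{- \frac{2885}{12566} + \frac{11717}{20249}} + \frac{1}{24145} = - \frac{5580}{\frac{88817457}{254448934}} + \frac{1}{24145} = \left(-5580\right) \frac{254448934}{88817457} + \frac{1}{24145} = - \frac{473275017240}{29605819} + \frac{1}{24145} = - \frac{11427225261653981}{714832499755} \approx -15986.0$)
$\frac{1}{t} = \frac{1}{- \frac{11427225261653981}{714832499755}} = - \frac{714832499755}{11427225261653981}$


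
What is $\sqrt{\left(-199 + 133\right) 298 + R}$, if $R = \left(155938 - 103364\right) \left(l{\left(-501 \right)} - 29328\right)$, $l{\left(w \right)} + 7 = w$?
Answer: $2 i \sqrt{392154383} \approx 39606.0 i$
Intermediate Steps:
$l{\left(w \right)} = -7 + w$
$R = -1568597864$ ($R = \left(155938 - 103364\right) \left(\left(-7 - 501\right) - 29328\right) = 52574 \left(-508 - 29328\right) = 52574 \left(-29836\right) = -1568597864$)
$\sqrt{\left(-199 + 133\right) 298 + R} = \sqrt{\left(-199 + 133\right) 298 - 1568597864} = \sqrt{\left(-66\right) 298 - 1568597864} = \sqrt{-19668 - 1568597864} = \sqrt{-1568617532} = 2 i \sqrt{392154383}$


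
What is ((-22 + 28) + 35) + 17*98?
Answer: 1707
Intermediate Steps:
((-22 + 28) + 35) + 17*98 = (6 + 35) + 1666 = 41 + 1666 = 1707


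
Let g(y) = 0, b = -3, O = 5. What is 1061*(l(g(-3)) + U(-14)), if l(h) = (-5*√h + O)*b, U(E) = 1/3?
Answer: -46684/3 ≈ -15561.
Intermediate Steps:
U(E) = ⅓
l(h) = -15 + 15*√h (l(h) = (-5*√h + 5)*(-3) = (5 - 5*√h)*(-3) = -15 + 15*√h)
1061*(l(g(-3)) + U(-14)) = 1061*((-15 + 15*√0) + ⅓) = 1061*((-15 + 15*0) + ⅓) = 1061*((-15 + 0) + ⅓) = 1061*(-15 + ⅓) = 1061*(-44/3) = -46684/3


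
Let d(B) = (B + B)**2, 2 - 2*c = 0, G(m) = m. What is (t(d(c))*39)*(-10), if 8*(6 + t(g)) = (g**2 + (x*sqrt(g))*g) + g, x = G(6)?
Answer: -975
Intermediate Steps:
x = 6
c = 1 (c = 1 - 1/2*0 = 1 + 0 = 1)
d(B) = 4*B**2 (d(B) = (2*B)**2 = 4*B**2)
t(g) = -6 + g/8 + g**2/8 + 3*g**(3/2)/4 (t(g) = -6 + ((g**2 + (6*sqrt(g))*g) + g)/8 = -6 + ((g**2 + 6*g**(3/2)) + g)/8 = -6 + (g + g**2 + 6*g**(3/2))/8 = -6 + (g/8 + g**2/8 + 3*g**(3/2)/4) = -6 + g/8 + g**2/8 + 3*g**(3/2)/4)
(t(d(c))*39)*(-10) = ((-6 + (4*1**2)/8 + (4*1**2)**2/8 + 3*(4*1**2)**(3/2)/4)*39)*(-10) = ((-6 + (4*1)/8 + (4*1)**2/8 + 3*(4*1)**(3/2)/4)*39)*(-10) = ((-6 + (1/8)*4 + (1/8)*4**2 + 3*4**(3/2)/4)*39)*(-10) = ((-6 + 1/2 + (1/8)*16 + (3/4)*8)*39)*(-10) = ((-6 + 1/2 + 2 + 6)*39)*(-10) = ((5/2)*39)*(-10) = (195/2)*(-10) = -975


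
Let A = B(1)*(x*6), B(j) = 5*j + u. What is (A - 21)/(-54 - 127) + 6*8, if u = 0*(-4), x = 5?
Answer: 8559/181 ≈ 47.287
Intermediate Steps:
u = 0
B(j) = 5*j (B(j) = 5*j + 0 = 5*j)
A = 150 (A = (5*1)*(5*6) = 5*30 = 150)
(A - 21)/(-54 - 127) + 6*8 = (150 - 21)/(-54 - 127) + 6*8 = 129/(-181) + 48 = 129*(-1/181) + 48 = -129/181 + 48 = 8559/181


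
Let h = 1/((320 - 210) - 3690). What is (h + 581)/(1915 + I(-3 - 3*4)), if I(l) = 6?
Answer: 2079979/6877180 ≈ 0.30245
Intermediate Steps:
h = -1/3580 (h = 1/(110 - 3690) = 1/(-3580) = -1/3580 ≈ -0.00027933)
(h + 581)/(1915 + I(-3 - 3*4)) = (-1/3580 + 581)/(1915 + 6) = (2079979/3580)/1921 = (2079979/3580)*(1/1921) = 2079979/6877180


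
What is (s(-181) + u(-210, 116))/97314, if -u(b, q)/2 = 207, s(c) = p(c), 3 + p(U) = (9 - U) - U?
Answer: -23/48657 ≈ -0.00047270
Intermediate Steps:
p(U) = 6 - 2*U (p(U) = -3 + ((9 - U) - U) = -3 + (9 - 2*U) = 6 - 2*U)
s(c) = 6 - 2*c
u(b, q) = -414 (u(b, q) = -2*207 = -414)
(s(-181) + u(-210, 116))/97314 = ((6 - 2*(-181)) - 414)/97314 = ((6 + 362) - 414)*(1/97314) = (368 - 414)*(1/97314) = -46*1/97314 = -23/48657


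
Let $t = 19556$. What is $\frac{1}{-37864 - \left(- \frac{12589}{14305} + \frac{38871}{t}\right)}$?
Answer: $- \frac{279748580}{10592710092291} \approx -2.641 \cdot 10^{-5}$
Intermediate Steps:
$\frac{1}{-37864 - \left(- \frac{12589}{14305} + \frac{38871}{t}\right)} = \frac{1}{-37864 - \left(- \frac{12589}{14305} + \frac{38871}{19556}\right)} = \frac{1}{-37864 - \frac{309859171}{279748580}} = \frac{1}{- \frac{10592710092291}{279748580}} = - \frac{279748580}{10592710092291}$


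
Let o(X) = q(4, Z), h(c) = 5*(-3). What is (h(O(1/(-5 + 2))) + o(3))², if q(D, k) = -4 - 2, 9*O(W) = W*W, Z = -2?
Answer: 441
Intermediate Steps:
O(W) = W²/9 (O(W) = (W*W)/9 = W²/9)
q(D, k) = -6
h(c) = -15
o(X) = -6
(h(O(1/(-5 + 2))) + o(3))² = (-15 - 6)² = (-21)² = 441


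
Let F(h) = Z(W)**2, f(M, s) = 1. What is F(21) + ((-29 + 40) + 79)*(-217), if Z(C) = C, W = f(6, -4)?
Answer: -19529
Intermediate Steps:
W = 1
F(h) = 1 (F(h) = 1**2 = 1)
F(21) + ((-29 + 40) + 79)*(-217) = 1 + ((-29 + 40) + 79)*(-217) = 1 + (11 + 79)*(-217) = 1 + 90*(-217) = 1 - 19530 = -19529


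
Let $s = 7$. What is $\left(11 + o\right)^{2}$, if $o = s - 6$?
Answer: $144$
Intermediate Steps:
$o = 1$ ($o = 7 - 6 = 1$)
$\left(11 + o\right)^{2} = \left(11 + 1\right)^{2} = 12^{2} = 144$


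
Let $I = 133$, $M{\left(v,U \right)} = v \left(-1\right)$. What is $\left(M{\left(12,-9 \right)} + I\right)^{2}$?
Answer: $14641$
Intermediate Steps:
$M{\left(v,U \right)} = - v$
$\left(M{\left(12,-9 \right)} + I\right)^{2} = \left(\left(-1\right) 12 + 133\right)^{2} = \left(-12 + 133\right)^{2} = 121^{2} = 14641$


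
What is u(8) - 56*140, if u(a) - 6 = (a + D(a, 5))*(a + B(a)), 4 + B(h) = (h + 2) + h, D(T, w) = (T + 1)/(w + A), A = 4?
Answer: -7636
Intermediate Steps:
D(T, w) = (1 + T)/(4 + w) (D(T, w) = (T + 1)/(w + 4) = (1 + T)/(4 + w))
B(h) = -2 + 2*h (B(h) = -4 + ((h + 2) + h) = -4 + ((2 + h) + h) = -4 + (2 + 2*h) = -2 + 2*h)
u(a) = 6 + (-2 + 3*a)*(1/9 + 10*a/9) (u(a) = 6 + (a + (1 + a)/(4 + 5))*(a + (-2 + 2*a)) = 6 + (a + (1 + a)/9)*(-2 + 3*a) = 6 + (a + (1/9 + a/9))*(-2 + 3*a) = 6 + (1/9 + 10*a/9)*(-2 + 3*a) = 6 + (-2 + 3*a)*(1/9 + 10*a/9))
u(8) - 56*140 = (52/9 - 17/9*8 + (10/3)*8**2) - 56*140 = (52/9 - 136/9 + (10/3)*64) - 7840 = (52/9 - 136/9 + 640/3) - 7840 = 204 - 7840 = -7636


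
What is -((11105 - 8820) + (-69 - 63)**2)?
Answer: -19709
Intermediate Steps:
-((11105 - 8820) + (-69 - 63)**2) = -(2285 + (-132)**2) = -(2285 + 17424) = -1*19709 = -19709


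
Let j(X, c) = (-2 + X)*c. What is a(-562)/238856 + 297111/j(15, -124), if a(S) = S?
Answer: -4435478185/24064742 ≈ -184.31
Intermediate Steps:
j(X, c) = c*(-2 + X)
a(-562)/238856 + 297111/j(15, -124) = -562/238856 + 297111/((-124*(-2 + 15))) = -562*1/238856 + 297111/((-124*13)) = -281/119428 + 297111/(-1612) = -281/119428 + 297111*(-1/1612) = -281/119428 - 297111/1612 = -4435478185/24064742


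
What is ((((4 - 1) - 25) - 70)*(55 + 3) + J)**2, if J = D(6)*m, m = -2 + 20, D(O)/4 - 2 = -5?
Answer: 30824704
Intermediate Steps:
D(O) = -12 (D(O) = 8 + 4*(-5) = 8 - 20 = -12)
m = 18
J = -216 (J = -12*18 = -216)
((((4 - 1) - 25) - 70)*(55 + 3) + J)**2 = ((((4 - 1) - 25) - 70)*(55 + 3) - 216)**2 = (((3 - 25) - 70)*58 - 216)**2 = ((-22 - 70)*58 - 216)**2 = (-92*58 - 216)**2 = (-5336 - 216)**2 = (-5552)**2 = 30824704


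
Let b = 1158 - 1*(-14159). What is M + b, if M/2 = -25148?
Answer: -34979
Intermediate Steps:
M = -50296 (M = 2*(-25148) = -50296)
b = 15317 (b = 1158 + 14159 = 15317)
M + b = -50296 + 15317 = -34979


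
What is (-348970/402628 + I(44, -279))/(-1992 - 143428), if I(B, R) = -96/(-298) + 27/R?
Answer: 620581/140709264520 ≈ 4.4104e-6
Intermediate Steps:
I(B, R) = 48/149 + 27/R (I(B, R) = -96*(-1/298) + 27/R = 48/149 + 27/R)
(-348970/402628 + I(44, -279))/(-1992 - 143428) = (-348970/402628 + (48/149 + 27/(-279)))/(-1992 - 143428) = (-348970*1/402628 + (48/149 + 27*(-1/279)))/(-145420) = (-174485/201314 + (48/149 - 3/31))*(-1/145420) = (-174485/201314 + 1041/4619)*(-1/145420) = -620581/967606*(-1/145420) = 620581/140709264520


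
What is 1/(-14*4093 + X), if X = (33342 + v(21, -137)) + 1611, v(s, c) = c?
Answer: -1/22486 ≈ -4.4472e-5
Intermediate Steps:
X = 34816 (X = (33342 - 137) + 1611 = 33205 + 1611 = 34816)
1/(-14*4093 + X) = 1/(-14*4093 + 34816) = 1/(-57302 + 34816) = 1/(-22486) = -1/22486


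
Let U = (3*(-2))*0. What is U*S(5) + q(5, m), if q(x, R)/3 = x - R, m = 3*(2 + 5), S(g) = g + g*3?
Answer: -48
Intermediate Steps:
S(g) = 4*g (S(g) = g + 3*g = 4*g)
m = 21 (m = 3*7 = 21)
q(x, R) = -3*R + 3*x (q(x, R) = 3*(x - R) = -3*R + 3*x)
U = 0 (U = -6*0 = 0)
U*S(5) + q(5, m) = 0*(4*5) + (-3*21 + 3*5) = 0*20 + (-63 + 15) = 0 - 48 = -48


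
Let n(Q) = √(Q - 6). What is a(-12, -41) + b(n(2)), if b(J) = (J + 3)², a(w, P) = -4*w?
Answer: 53 + 12*I ≈ 53.0 + 12.0*I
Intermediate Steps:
n(Q) = √(-6 + Q)
b(J) = (3 + J)²
a(-12, -41) + b(n(2)) = -4*(-12) + (3 + √(-6 + 2))² = 48 + (3 + √(-4))² = 48 + (3 + 2*I)²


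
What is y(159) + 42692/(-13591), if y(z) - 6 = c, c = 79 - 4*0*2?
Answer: 1112543/13591 ≈ 81.859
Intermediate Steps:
c = 79 (c = 79 - 0*2 = 79 - 1*0 = 79 + 0 = 79)
y(z) = 85 (y(z) = 6 + 79 = 85)
y(159) + 42692/(-13591) = 85 + 42692/(-13591) = 85 + 42692*(-1/13591) = 85 - 42692/13591 = 1112543/13591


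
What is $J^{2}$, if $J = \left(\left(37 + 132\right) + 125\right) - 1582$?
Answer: $1658944$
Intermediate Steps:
$J = -1288$ ($J = \left(169 + 125\right) - 1582 = 294 - 1582 = -1288$)
$J^{2} = \left(-1288\right)^{2} = 1658944$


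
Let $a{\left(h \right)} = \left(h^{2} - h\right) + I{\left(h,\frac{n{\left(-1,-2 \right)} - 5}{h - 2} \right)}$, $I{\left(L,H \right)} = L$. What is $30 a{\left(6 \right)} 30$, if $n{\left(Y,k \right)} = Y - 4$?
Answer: $32400$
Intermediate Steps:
$n{\left(Y,k \right)} = -4 + Y$
$a{\left(h \right)} = h^{2}$ ($a{\left(h \right)} = \left(h^{2} - h\right) + h = h^{2}$)
$30 a{\left(6 \right)} 30 = 30 \cdot 6^{2} \cdot 30 = 30 \cdot 36 \cdot 30 = 1080 \cdot 30 = 32400$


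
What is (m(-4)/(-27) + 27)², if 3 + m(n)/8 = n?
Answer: 616225/729 ≈ 845.30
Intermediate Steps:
m(n) = -24 + 8*n
(m(-4)/(-27) + 27)² = ((-24 + 8*(-4))/(-27) + 27)² = ((-24 - 32)*(-1/27) + 27)² = (-56*(-1/27) + 27)² = (56/27 + 27)² = (785/27)² = 616225/729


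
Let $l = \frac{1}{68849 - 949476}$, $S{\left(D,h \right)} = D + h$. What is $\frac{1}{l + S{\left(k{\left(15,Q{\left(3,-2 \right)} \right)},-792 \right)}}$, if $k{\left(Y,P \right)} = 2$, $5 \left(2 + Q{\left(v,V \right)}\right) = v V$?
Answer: $- \frac{880627}{695695331} \approx -0.0012658$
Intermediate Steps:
$Q{\left(v,V \right)} = -2 + \frac{V v}{5}$ ($Q{\left(v,V \right)} = -2 + \frac{v V}{5} = -2 + \frac{V v}{5}$)
$l = - \frac{1}{880627}$ ($l = \frac{1}{-880627} = - \frac{1}{880627} \approx -1.1356 \cdot 10^{-6}$)
$\frac{1}{l + S{\left(k{\left(15,Q{\left(3,-2 \right)} \right)},-792 \right)}} = \frac{1}{- \frac{1}{880627} + \left(2 - 792\right)} = \frac{1}{- \frac{1}{880627} - 790} = \frac{1}{- \frac{695695331}{880627}} = - \frac{880627}{695695331}$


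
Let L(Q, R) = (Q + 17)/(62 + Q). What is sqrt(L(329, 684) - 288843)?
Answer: I*sqrt(44158471397)/391 ≈ 537.44*I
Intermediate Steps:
L(Q, R) = (17 + Q)/(62 + Q)
sqrt(L(329, 684) - 288843) = sqrt((17 + 329)/(62 + 329) - 288843) = sqrt(346/391 - 288843) = sqrt(-112937267/391) = I*sqrt(44158471397)/391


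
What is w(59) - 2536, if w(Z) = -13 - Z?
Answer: -2608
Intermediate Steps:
w(59) - 2536 = (-13 - 1*59) - 2536 = (-13 - 59) - 2536 = -72 - 2536 = -2608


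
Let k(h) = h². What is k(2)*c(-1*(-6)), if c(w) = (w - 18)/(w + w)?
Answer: -4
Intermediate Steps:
c(w) = (-18 + w)/(2*w) (c(w) = (-18 + w)/((2*w)) = (-18 + w)*(1/(2*w)) = (-18 + w)/(2*w))
k(2)*c(-1*(-6)) = 2²*((-18 - 1*(-6))/(2*((-1*(-6))))) = 4*((½)*(-18 + 6)/6) = 4*((½)*(⅙)*(-12)) = 4*(-1) = -4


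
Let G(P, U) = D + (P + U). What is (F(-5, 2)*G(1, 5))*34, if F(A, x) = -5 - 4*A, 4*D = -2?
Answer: 2805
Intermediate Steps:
D = -1/2 (D = (1/4)*(-2) = -1/2 ≈ -0.50000)
G(P, U) = -1/2 + P + U (G(P, U) = -1/2 + (P + U) = -1/2 + P + U)
(F(-5, 2)*G(1, 5))*34 = ((-5 - 4*(-5))*(-1/2 + 1 + 5))*34 = ((-5 + 20)*(11/2))*34 = (15*(11/2))*34 = (165/2)*34 = 2805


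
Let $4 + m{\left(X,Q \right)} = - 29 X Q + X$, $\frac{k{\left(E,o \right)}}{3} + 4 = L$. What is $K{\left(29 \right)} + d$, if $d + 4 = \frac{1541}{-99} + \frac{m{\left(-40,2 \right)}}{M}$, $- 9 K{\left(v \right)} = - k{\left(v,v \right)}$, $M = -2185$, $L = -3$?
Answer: $- \frac{4962404}{216315} \approx -22.941$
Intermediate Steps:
$k{\left(E,o \right)} = -21$ ($k{\left(E,o \right)} = -12 + 3 \left(-3\right) = -12 - 9 = -21$)
$m{\left(X,Q \right)} = -4 + X - 29 Q X$ ($m{\left(X,Q \right)} = -4 + \left(- 29 X Q + X\right) = -4 - \left(- X + 29 Q X\right) = -4 + X - 29 Q X$)
$K{\left(v \right)} = - \frac{7}{3}$ ($K{\left(v \right)} = - \frac{\left(-1\right) \left(-21\right)}{9} = \left(- \frac{1}{9}\right) 21 = - \frac{7}{3}$)
$d = - \frac{4457669}{216315}$ ($d = -4 + \left(\frac{1541}{-99} + \frac{-4 - 40 - 58 \left(-40\right)}{-2185}\right) = -4 + \left(1541 \left(- \frac{1}{99}\right) + \left(-4 - 40 + 2320\right) \left(- \frac{1}{2185}\right)\right) = -4 + \left(- \frac{1541}{99} + 2276 \left(- \frac{1}{2185}\right)\right) = -4 - \frac{3592409}{216315} = - \frac{4457669}{216315} \approx -20.607$)
$K{\left(29 \right)} + d = - \frac{7}{3} - \frac{4457669}{216315} = - \frac{4962404}{216315}$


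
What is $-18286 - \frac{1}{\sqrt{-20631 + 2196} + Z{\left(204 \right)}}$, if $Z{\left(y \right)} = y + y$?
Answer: $\frac{- 18286 \sqrt{18435} + 7460689 i}{\sqrt{18435} - 408 i} \approx -18286.0 + 0.00073624 i$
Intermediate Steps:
$Z{\left(y \right)} = 2 y$
$-18286 - \frac{1}{\sqrt{-20631 + 2196} + Z{\left(204 \right)}} = -18286 - \frac{1}{\sqrt{-20631 + 2196} + 2 \cdot 204} = -18286 - \frac{1}{\sqrt{-18435} + 408} = -18286 - \frac{1}{i \sqrt{18435} + 408} = -18286 - \frac{1}{408 + i \sqrt{18435}}$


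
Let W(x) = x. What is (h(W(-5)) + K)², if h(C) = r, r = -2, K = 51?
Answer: 2401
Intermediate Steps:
h(C) = -2
(h(W(-5)) + K)² = (-2 + 51)² = 49² = 2401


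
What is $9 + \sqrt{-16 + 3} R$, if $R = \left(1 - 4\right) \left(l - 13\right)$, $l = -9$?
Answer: $9 + 66 i \sqrt{13} \approx 9.0 + 237.97 i$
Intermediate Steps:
$R = 66$ ($R = \left(1 - 4\right) \left(-9 - 13\right) = \left(-3\right) \left(-22\right) = 66$)
$9 + \sqrt{-16 + 3} R = 9 + \sqrt{-16 + 3} \cdot 66 = 9 + \sqrt{-13} \cdot 66 = 9 + i \sqrt{13} \cdot 66 = 9 + 66 i \sqrt{13}$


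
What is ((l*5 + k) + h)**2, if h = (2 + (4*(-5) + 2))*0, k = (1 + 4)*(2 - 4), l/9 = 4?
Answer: 28900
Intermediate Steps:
l = 36 (l = 9*4 = 36)
k = -10 (k = 5*(-2) = -10)
h = 0 (h = (2 + (-20 + 2))*0 = (2 - 18)*0 = -16*0 = 0)
((l*5 + k) + h)**2 = ((36*5 - 10) + 0)**2 = ((180 - 10) + 0)**2 = (170 + 0)**2 = 170**2 = 28900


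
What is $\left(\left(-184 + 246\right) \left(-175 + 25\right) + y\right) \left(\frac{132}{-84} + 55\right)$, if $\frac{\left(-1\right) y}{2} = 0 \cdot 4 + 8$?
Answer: $- \frac{3484184}{7} \approx -4.9774 \cdot 10^{5}$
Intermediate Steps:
$y = -16$ ($y = - 2 \left(0 \cdot 4 + 8\right) = - 2 \left(0 + 8\right) = \left(-2\right) 8 = -16$)
$\left(\left(-184 + 246\right) \left(-175 + 25\right) + y\right) \left(\frac{132}{-84} + 55\right) = \left(\left(-184 + 246\right) \left(-175 + 25\right) - 16\right) \left(\frac{132}{-84} + 55\right) = \left(62 \left(-150\right) - 16\right) \left(132 \left(- \frac{1}{84}\right) + 55\right) = \left(-9300 - 16\right) \left(- \frac{11}{7} + 55\right) = \left(-9316\right) \frac{374}{7} = - \frac{3484184}{7}$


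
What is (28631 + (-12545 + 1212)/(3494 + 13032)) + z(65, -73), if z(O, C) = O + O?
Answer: 475292953/16526 ≈ 28760.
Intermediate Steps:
z(O, C) = 2*O
(28631 + (-12545 + 1212)/(3494 + 13032)) + z(65, -73) = (28631 + (-12545 + 1212)/(3494 + 13032)) + 2*65 = (28631 - 11333/16526) + 130 = 473144573/16526 + 130 = 475292953/16526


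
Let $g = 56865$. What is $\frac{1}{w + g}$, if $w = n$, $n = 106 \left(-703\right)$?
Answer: $- \frac{1}{17653} \approx -5.6648 \cdot 10^{-5}$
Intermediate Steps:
$n = -74518$
$w = -74518$
$\frac{1}{w + g} = \frac{1}{-74518 + 56865} = \frac{1}{-17653} = - \frac{1}{17653}$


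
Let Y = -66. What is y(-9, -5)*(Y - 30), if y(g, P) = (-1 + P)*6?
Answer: 3456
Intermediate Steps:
y(g, P) = -6 + 6*P
y(-9, -5)*(Y - 30) = (-6 + 6*(-5))*(-66 - 30) = (-6 - 30)*(-96) = -36*(-96) = 3456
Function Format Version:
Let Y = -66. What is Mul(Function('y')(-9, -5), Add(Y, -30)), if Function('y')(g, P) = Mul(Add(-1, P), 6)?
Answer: 3456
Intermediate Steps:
Function('y')(g, P) = Add(-6, Mul(6, P))
Mul(Function('y')(-9, -5), Add(Y, -30)) = Mul(Add(-6, Mul(6, -5)), Add(-66, -30)) = Mul(Add(-6, -30), -96) = Mul(-36, -96) = 3456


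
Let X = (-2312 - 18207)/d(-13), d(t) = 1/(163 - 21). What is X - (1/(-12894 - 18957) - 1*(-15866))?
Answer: -93309542963/31851 ≈ -2.9296e+6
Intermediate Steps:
d(t) = 1/142
X = -2913698 (X = (-2312 - 18207)/(1/142) = -20519*142 = -2913698)
X - (1/(-12894 - 18957) - 1*(-15866)) = -2913698 - (1/(-12894 - 18957) - 1*(-15866)) = -2913698 - (1/(-31851) + 15866) = -2913698 - (-1/31851 + 15866) = -2913698 - 1*505347965/31851 = -2913698 - 505347965/31851 = -93309542963/31851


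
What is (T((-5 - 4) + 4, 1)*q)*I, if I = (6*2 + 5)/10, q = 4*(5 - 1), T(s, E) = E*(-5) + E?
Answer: -544/5 ≈ -108.80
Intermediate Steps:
T(s, E) = -4*E (T(s, E) = -5*E + E = -4*E)
q = 16 (q = 4*4 = 16)
I = 17/10 (I = (12 + 5)*(⅒) = 17*(⅒) = 17/10 ≈ 1.7000)
(T((-5 - 4) + 4, 1)*q)*I = (-4*1*16)*(17/10) = -4*16*(17/10) = -64*17/10 = -544/5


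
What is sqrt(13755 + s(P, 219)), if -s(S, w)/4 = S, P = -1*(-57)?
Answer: 9*sqrt(167) ≈ 116.31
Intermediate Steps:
P = 57
s(S, w) = -4*S
sqrt(13755 + s(P, 219)) = sqrt(13755 - 4*57) = sqrt(13755 - 228) = sqrt(13527) = 9*sqrt(167)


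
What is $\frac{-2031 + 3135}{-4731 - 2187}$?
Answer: $- \frac{184}{1153} \approx -0.15958$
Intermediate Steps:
$\frac{-2031 + 3135}{-4731 - 2187} = \frac{1104}{-6918} = 1104 \left(- \frac{1}{6918}\right) = - \frac{184}{1153}$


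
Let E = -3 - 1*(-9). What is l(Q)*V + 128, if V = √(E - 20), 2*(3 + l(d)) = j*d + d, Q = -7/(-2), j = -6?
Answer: 128 - 47*I*√14/4 ≈ 128.0 - 43.964*I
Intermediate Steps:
Q = 7/2 (Q = -7*(-½) = 7/2 ≈ 3.5000)
E = 6 (E = -3 + 9 = 6)
l(d) = -3 - 5*d/2 (l(d) = -3 + (-6*d + d)/2 = -3 + (-5*d)/2 = -3 - 5*d/2)
V = I*√14 (V = √(6 - 20) = √(-14) = I*√14 ≈ 3.7417*I)
l(Q)*V + 128 = (-3 - 5/2*7/2)*(I*√14) + 128 = (-3 - 35/4)*(I*√14) + 128 = -47*I*√14/4 + 128 = 128 - 47*I*√14/4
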